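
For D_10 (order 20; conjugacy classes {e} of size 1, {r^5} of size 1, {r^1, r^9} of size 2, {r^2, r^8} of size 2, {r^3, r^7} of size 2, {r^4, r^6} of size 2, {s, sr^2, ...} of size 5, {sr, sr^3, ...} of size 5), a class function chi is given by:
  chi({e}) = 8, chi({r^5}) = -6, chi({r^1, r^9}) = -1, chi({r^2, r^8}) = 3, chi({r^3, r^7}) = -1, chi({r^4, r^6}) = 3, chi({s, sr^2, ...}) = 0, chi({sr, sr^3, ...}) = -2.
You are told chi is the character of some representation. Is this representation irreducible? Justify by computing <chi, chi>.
Not irreducible (reducible): <chi, chi> = 8 > 1.

Derivation: <chi, chi> = (1/|G|) sum_C |C| * |chi(C)|^2 = (1/20)[1*|8|^2 + 1*|-6|^2 + 2*|-1|^2 + 2*|3|^2 + 2*|-1|^2 + 2*|3|^2 + 5*|0|^2 + 5*|-2|^2]
  = (1/20)[(64) + (36) + (2) + (18) + (2) + (18) + (0) + (20)] = 160/20 = 8.
A character is irreducible iff <chi, chi> = 1, so this representation is reducible.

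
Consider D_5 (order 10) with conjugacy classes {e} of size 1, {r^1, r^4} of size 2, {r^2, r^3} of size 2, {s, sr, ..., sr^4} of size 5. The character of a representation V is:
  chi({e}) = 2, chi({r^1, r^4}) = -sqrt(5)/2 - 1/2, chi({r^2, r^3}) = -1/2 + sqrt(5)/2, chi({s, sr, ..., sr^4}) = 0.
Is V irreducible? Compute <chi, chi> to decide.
Irreducible: <chi, chi> = 1.

Justification: <chi, chi> = (1/|G|) sum_C |C| * |chi(C)|^2 = (1/10)[1*|2|^2 + 2*|-sqrt(5)/2 - 1/2|^2 + 2*|-1/2 + sqrt(5)/2|^2 + 5*|0|^2]
  = (1/10)[(4) + (sqrt(5) + 3) + (3 - sqrt(5)) + (0)] = 10/10 = 1.
A character is irreducible iff <chi, chi> = 1, so this representation is irreducible.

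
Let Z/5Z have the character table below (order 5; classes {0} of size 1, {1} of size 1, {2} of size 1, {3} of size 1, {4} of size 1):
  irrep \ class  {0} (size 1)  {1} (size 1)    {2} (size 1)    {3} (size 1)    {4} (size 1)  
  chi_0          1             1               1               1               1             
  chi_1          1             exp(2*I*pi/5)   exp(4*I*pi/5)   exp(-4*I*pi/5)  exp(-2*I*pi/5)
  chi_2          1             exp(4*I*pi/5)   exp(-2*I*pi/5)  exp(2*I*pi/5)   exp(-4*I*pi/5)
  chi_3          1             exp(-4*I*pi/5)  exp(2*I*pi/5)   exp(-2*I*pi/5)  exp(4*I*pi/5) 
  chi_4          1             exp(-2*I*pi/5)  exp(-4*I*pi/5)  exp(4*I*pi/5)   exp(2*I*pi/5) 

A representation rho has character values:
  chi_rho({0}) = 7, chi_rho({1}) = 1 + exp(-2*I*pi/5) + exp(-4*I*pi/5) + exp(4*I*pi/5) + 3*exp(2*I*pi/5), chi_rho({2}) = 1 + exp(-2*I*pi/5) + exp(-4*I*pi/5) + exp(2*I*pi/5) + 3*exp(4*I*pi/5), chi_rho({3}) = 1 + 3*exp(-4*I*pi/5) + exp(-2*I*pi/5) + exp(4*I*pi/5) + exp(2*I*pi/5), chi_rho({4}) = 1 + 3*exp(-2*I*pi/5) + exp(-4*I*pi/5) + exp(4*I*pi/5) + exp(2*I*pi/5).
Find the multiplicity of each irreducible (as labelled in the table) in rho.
Multiplicities: chi_0: 1, chi_1: 3, chi_2: 1, chi_3: 1, chi_4: 1.

Details: Use <chi_rho, chi> = (1/|G|) sum_C |C| * chi_rho(C) * conj(chi(C)) with |G| = 5 for each irreducible chi in the table:
  <chi_rho, chi_0> = (1/5)[1*(7)*conj(1) + 1*(1 + exp(-2*I*pi/5) + exp(-4*I*pi/5) + exp(4*I*pi/5) + 3*exp(2*I*pi/5))*conj(1) + 1*(1 + exp(-2*I*pi/5) + exp(-4*I*pi/5) + exp(2*I*pi/5) + 3*exp(4*I*pi/5))*conj(1) + 1*(1 + 3*exp(-4*I*pi/5) + exp(-2*I*pi/5) + exp(4*I*pi/5) + exp(2*I*pi/5))*conj(1) + 1*(1 + 3*exp(-2*I*pi/5) + exp(-4*I*pi/5) + exp(4*I*pi/5) + exp(2*I*pi/5))*conj(1)]
      = (1/5)[(7) + (1 + exp(-2*I*pi/5) + exp(-4*I*pi/5) + exp(4*I*pi/5) + 3*exp(2*I*pi/5)) + (1 + exp(-2*I*pi/5) + exp(-4*I*pi/5) + exp(2*I*pi/5) + 3*exp(4*I*pi/5)) + (1 + 3*exp(-4*I*pi/5) + exp(-2*I*pi/5) + exp(4*I*pi/5) + exp(2*I*pi/5)) + (1 + 3*exp(-2*I*pi/5) + exp(-4*I*pi/5) + exp(4*I*pi/5) + exp(2*I*pi/5))] = 5/5 = 1
  <chi_rho, chi_1> = (1/5)[1*(7)*conj(1) + 1*(1 + exp(-2*I*pi/5) + exp(-4*I*pi/5) + exp(4*I*pi/5) + 3*exp(2*I*pi/5))*conj(exp(2*I*pi/5)) + 1*(1 + exp(-2*I*pi/5) + exp(-4*I*pi/5) + exp(2*I*pi/5) + 3*exp(4*I*pi/5))*conj(exp(4*I*pi/5)) + 1*(1 + 3*exp(-4*I*pi/5) + exp(-2*I*pi/5) + exp(4*I*pi/5) + exp(2*I*pi/5))*conj(exp(-4*I*pi/5)) + 1*(1 + 3*exp(-2*I*pi/5) + exp(-4*I*pi/5) + exp(4*I*pi/5) + exp(2*I*pi/5))*conj(exp(-2*I*pi/5))]
      = (1/5)[(7) + (2) + (2) + (2) + (2)] = 15/5 = 3
  <chi_rho, chi_2> = (1/5)[1*(7)*conj(1) + 1*(1 + exp(-2*I*pi/5) + exp(-4*I*pi/5) + exp(4*I*pi/5) + 3*exp(2*I*pi/5))*conj(exp(4*I*pi/5)) + 1*(1 + exp(-2*I*pi/5) + exp(-4*I*pi/5) + exp(2*I*pi/5) + 3*exp(4*I*pi/5))*conj(exp(-2*I*pi/5)) + 1*(1 + 3*exp(-4*I*pi/5) + exp(-2*I*pi/5) + exp(4*I*pi/5) + exp(2*I*pi/5))*conj(exp(2*I*pi/5)) + 1*(1 + 3*exp(-2*I*pi/5) + exp(-4*I*pi/5) + exp(4*I*pi/5) + exp(2*I*pi/5))*conj(exp(-4*I*pi/5))]
      = (1/5)[(7) + (1 + 3*exp(-2*I*pi/5) + exp(-4*I*pi/5) + exp(4*I*pi/5) + exp(2*I*pi/5)) + (1 + 3*exp(-4*I*pi/5) + exp(-2*I*pi/5) + exp(4*I*pi/5) + exp(2*I*pi/5)) + (1 + exp(-2*I*pi/5) + exp(-4*I*pi/5) + exp(2*I*pi/5) + 3*exp(4*I*pi/5)) + (1 + exp(-2*I*pi/5) + exp(-4*I*pi/5) + exp(4*I*pi/5) + 3*exp(2*I*pi/5))] = 5/5 = 1
  <chi_rho, chi_3> = (1/5)[1*(7)*conj(1) + 1*(1 + exp(-2*I*pi/5) + exp(-4*I*pi/5) + exp(4*I*pi/5) + 3*exp(2*I*pi/5))*conj(exp(-4*I*pi/5)) + 1*(1 + exp(-2*I*pi/5) + exp(-4*I*pi/5) + exp(2*I*pi/5) + 3*exp(4*I*pi/5))*conj(exp(2*I*pi/5)) + 1*(1 + 3*exp(-4*I*pi/5) + exp(-2*I*pi/5) + exp(4*I*pi/5) + exp(2*I*pi/5))*conj(exp(-2*I*pi/5)) + 1*(1 + 3*exp(-2*I*pi/5) + exp(-4*I*pi/5) + exp(4*I*pi/5) + exp(2*I*pi/5))*conj(exp(4*I*pi/5))]
      = (1/5)[(7) + (1 + 3*exp(-4*I*pi/5) + exp(-2*I*pi/5) + exp(4*I*pi/5) + exp(2*I*pi/5)) + (1 + exp(-2*I*pi/5) + exp(-4*I*pi/5) + exp(4*I*pi/5) + 3*exp(2*I*pi/5)) + (1 + 3*exp(-2*I*pi/5) + exp(-4*I*pi/5) + exp(4*I*pi/5) + exp(2*I*pi/5)) + (1 + exp(-2*I*pi/5) + exp(-4*I*pi/5) + exp(2*I*pi/5) + 3*exp(4*I*pi/5))] = 5/5 = 1
  <chi_rho, chi_4> = (1/5)[1*(7)*conj(1) + 1*(1 + exp(-2*I*pi/5) + exp(-4*I*pi/5) + exp(4*I*pi/5) + 3*exp(2*I*pi/5))*conj(exp(-2*I*pi/5)) + 1*(1 + exp(-2*I*pi/5) + exp(-4*I*pi/5) + exp(2*I*pi/5) + 3*exp(4*I*pi/5))*conj(exp(-4*I*pi/5)) + 1*(1 + 3*exp(-4*I*pi/5) + exp(-2*I*pi/5) + exp(4*I*pi/5) + exp(2*I*pi/5))*conj(exp(4*I*pi/5)) + 1*(1 + 3*exp(-2*I*pi/5) + exp(-4*I*pi/5) + exp(4*I*pi/5) + exp(2*I*pi/5))*conj(exp(2*I*pi/5))]
      = (1/5)[(7) + (1 + exp(-2*I*pi/5) + exp(-4*I*pi/5) + exp(2*I*pi/5) + 3*exp(4*I*pi/5)) + (1 + 3*exp(-2*I*pi/5) + exp(-4*I*pi/5) + exp(4*I*pi/5) + exp(2*I*pi/5)) + (1 + exp(-2*I*pi/5) + exp(-4*I*pi/5) + exp(4*I*pi/5) + 3*exp(2*I*pi/5)) + (1 + 3*exp(-4*I*pi/5) + exp(-2*I*pi/5) + exp(4*I*pi/5) + exp(2*I*pi/5))] = 5/5 = 1
(Exp terms are combined using exp(i*s)*conj(exp(i*t)) = exp(i*(s-t)), and sums of them are collapsed using the identity that for every m > 1 the m distinct m-th roots of unity sum to 0, e.g. 1 + exp(2*I*pi/3) + exp(-2*I*pi/3) = 0.)
Dimension check: dim(rho) = sum (mult * dim) = 1*1 + 3*1 + 1*1 + 1*1 + 1*1 = 7 = chi_rho(e) = 7.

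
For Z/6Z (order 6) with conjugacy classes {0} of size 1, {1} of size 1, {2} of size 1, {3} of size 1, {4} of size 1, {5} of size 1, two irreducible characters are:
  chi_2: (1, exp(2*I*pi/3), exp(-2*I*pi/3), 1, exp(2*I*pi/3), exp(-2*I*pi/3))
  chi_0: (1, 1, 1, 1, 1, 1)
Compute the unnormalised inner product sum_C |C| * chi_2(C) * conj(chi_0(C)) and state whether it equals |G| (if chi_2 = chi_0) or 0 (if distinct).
Sum = 0; so <chi_2, chi_0> = 0 (distinct irreducibles are orthogonal).

Justification: Compute term by term over conjugacy classes (|C| * chi_2(C) * conj(chi_0(C))):
  1*(1)*conj(1) + 1*(exp(2*I*pi/3))*conj(1) + 1*(exp(-2*I*pi/3))*conj(1) + 1*(1)*conj(1) + 1*(exp(2*I*pi/3))*conj(1) + 1*(exp(-2*I*pi/3))*conj(1)
  = (1) + (exp(2*I*pi/3)) + (exp(-2*I*pi/3)) + (1) + (exp(2*I*pi/3)) + (exp(-2*I*pi/3))
  = 0.
(Exp terms are combined using exp(i*s)*conj(exp(i*t)) = exp(i*(s-t)), and sums of them are collapsed using the identity that for every m > 1 the m distinct m-th roots of unity sum to 0, e.g. 1 + exp(2*I*pi/3) + exp(-2*I*pi/3) = 0.)
Dividing by |G| = 6 gives 0/6 = 0, matching the row-orthogonality relation <chi_2, chi_0> = [chi_2 = chi_0].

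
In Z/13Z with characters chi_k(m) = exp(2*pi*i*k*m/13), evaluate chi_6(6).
chi_6(6) = zeta_13^36 = exp(-6*I*pi/13)

chi_6(6) = zeta_13^(6*6) = zeta_13^36. Since zeta_13^13 = 1, this equals zeta_13^10 = exp(2*pi*i*10/13) = exp(-6*I*pi/13).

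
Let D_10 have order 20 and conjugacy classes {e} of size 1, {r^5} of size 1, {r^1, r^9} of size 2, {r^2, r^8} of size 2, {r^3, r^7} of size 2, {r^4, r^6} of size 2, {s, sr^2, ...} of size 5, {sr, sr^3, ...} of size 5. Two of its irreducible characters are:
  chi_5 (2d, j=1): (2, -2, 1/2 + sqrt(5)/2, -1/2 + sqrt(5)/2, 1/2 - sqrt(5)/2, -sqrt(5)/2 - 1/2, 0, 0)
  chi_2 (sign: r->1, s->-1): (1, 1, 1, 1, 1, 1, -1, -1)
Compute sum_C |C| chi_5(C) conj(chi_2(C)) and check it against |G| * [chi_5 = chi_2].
Sum = 0; so <chi_5, chi_2> = 0 (distinct irreducibles are orthogonal).

Why: Compute term by term over conjugacy classes (|C| * chi_5(C) * conj(chi_2(C))):
  1*(2)*conj(1) + 1*(-2)*conj(1) + 2*(1/2 + sqrt(5)/2)*conj(1) + 2*(-1/2 + sqrt(5)/2)*conj(1) + 2*(1/2 - sqrt(5)/2)*conj(1) + 2*(-sqrt(5)/2 - 1/2)*conj(1) + 5*(0)*conj(-1) + 5*(0)*conj(-1)
  = (2) + (-2) + (1 + sqrt(5)) + (-1 + sqrt(5)) + (1 - sqrt(5)) + (-sqrt(5) - 1) + (0) + (0)
  = 0.
Dividing by |G| = 20 gives 0/20 = 0, matching the row-orthogonality relation <chi_5, chi_2> = [chi_5 = chi_2].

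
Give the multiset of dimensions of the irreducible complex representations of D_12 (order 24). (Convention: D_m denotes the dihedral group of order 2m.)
Dimensions: 1, 1, 1, 1, 2, 2, 2, 2, 2

Solution. There are 9 irreducibles (= number of conjugacy classes). Their dimensions d_i satisfy sum d_i^2 = |G| = 24: 1 + 1 + 1 + 1 + 4 + 4 + 4 + 4 + 4 = 24.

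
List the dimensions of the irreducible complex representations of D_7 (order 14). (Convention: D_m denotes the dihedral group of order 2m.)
Dimensions: 1, 1, 2, 2, 2

Argument: There are 5 irreducibles (= number of conjugacy classes). Their dimensions d_i satisfy sum d_i^2 = |G| = 14: 1 + 1 + 4 + 4 + 4 = 14.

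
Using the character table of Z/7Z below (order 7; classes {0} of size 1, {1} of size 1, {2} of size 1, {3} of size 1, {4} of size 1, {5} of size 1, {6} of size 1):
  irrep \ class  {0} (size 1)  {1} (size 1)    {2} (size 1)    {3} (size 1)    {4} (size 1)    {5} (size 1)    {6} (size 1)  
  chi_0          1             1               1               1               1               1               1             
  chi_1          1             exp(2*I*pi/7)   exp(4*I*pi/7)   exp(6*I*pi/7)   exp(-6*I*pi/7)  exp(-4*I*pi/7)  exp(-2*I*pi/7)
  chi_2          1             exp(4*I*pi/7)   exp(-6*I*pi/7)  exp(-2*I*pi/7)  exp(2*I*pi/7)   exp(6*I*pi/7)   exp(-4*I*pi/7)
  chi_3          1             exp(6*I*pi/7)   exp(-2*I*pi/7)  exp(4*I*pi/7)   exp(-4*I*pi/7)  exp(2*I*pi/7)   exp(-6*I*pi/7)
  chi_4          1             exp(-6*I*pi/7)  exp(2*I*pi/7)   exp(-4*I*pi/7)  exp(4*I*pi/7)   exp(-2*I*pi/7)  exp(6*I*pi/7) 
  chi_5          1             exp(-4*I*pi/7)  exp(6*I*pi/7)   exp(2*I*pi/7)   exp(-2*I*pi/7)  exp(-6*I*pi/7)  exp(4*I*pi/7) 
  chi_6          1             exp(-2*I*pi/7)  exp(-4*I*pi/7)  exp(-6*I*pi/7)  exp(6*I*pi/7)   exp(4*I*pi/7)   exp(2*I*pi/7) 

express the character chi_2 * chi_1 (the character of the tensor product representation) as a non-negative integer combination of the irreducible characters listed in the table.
chi_2 tensor chi_1 = chi_3 (all other irreducibles have multiplicity 0).

The character of a tensor product is the pointwise product (chi_2 * chi_1)(C) = chi_2(C) * chi_1(C):
  {0}: (1)*(1), {1}: (exp(4*I*pi/7))*(exp(2*I*pi/7)), {2}: (exp(-6*I*pi/7))*(exp(4*I*pi/7)), {3}: (exp(-2*I*pi/7))*(exp(6*I*pi/7)), {4}: (exp(2*I*pi/7))*(exp(-6*I*pi/7)), {5}: (exp(6*I*pi/7))*(exp(-4*I*pi/7)), {6}: (exp(-4*I*pi/7))*(exp(-2*I*pi/7))
so (chi_2 * chi_1) takes values
  {0} -> 1, {1} -> exp(6*I*pi/7), {2} -> exp(-2*I*pi/7), {3} -> exp(4*I*pi/7), {4} -> exp(-4*I*pi/7), {5} -> exp(2*I*pi/7), {6} -> exp(-6*I*pi/7).
Now take the inner product of this character with each irreducible chi from the table, <chi_2*chi_1, chi> = (1/7) sum_C |C| (chi_2*chi_1)(C) conj(chi(C)):
  <chi_2*chi_1, chi_0> = (1/7)[1*(1)*conj(1) + 1*(exp(6*I*pi/7))*conj(1) + 1*(exp(-2*I*pi/7))*conj(1) + 1*(exp(4*I*pi/7))*conj(1) + 1*(exp(-4*I*pi/7))*conj(1) + 1*(exp(2*I*pi/7))*conj(1) + 1*(exp(-6*I*pi/7))*conj(1)]
      = (1/7)[(1) + (exp(6*I*pi/7)) + (exp(-2*I*pi/7)) + (exp(4*I*pi/7)) + (exp(-4*I*pi/7)) + (exp(2*I*pi/7)) + (exp(-6*I*pi/7))] = 0/7 = 0
  <chi_2*chi_1, chi_1> = (1/7)[1*(1)*conj(1) + 1*(exp(6*I*pi/7))*conj(exp(2*I*pi/7)) + 1*(exp(-2*I*pi/7))*conj(exp(4*I*pi/7)) + 1*(exp(4*I*pi/7))*conj(exp(6*I*pi/7)) + 1*(exp(-4*I*pi/7))*conj(exp(-6*I*pi/7)) + 1*(exp(2*I*pi/7))*conj(exp(-4*I*pi/7)) + 1*(exp(-6*I*pi/7))*conj(exp(-2*I*pi/7))]
      = (1/7)[(1) + (exp(4*I*pi/7)) + (exp(-6*I*pi/7)) + (exp(-2*I*pi/7)) + (exp(2*I*pi/7)) + (exp(6*I*pi/7)) + (exp(-4*I*pi/7))] = 0/7 = 0
  <chi_2*chi_1, chi_2> = (1/7)[1*(1)*conj(1) + 1*(exp(6*I*pi/7))*conj(exp(4*I*pi/7)) + 1*(exp(-2*I*pi/7))*conj(exp(-6*I*pi/7)) + 1*(exp(4*I*pi/7))*conj(exp(-2*I*pi/7)) + 1*(exp(-4*I*pi/7))*conj(exp(2*I*pi/7)) + 1*(exp(2*I*pi/7))*conj(exp(6*I*pi/7)) + 1*(exp(-6*I*pi/7))*conj(exp(-4*I*pi/7))]
      = (1/7)[(1) + (exp(2*I*pi/7)) + (exp(4*I*pi/7)) + (exp(6*I*pi/7)) + (exp(-6*I*pi/7)) + (exp(-4*I*pi/7)) + (exp(-2*I*pi/7))] = 0/7 = 0
  <chi_2*chi_1, chi_3> = (1/7)[1*(1)*conj(1) + 1*(exp(6*I*pi/7))*conj(exp(6*I*pi/7)) + 1*(exp(-2*I*pi/7))*conj(exp(-2*I*pi/7)) + 1*(exp(4*I*pi/7))*conj(exp(4*I*pi/7)) + 1*(exp(-4*I*pi/7))*conj(exp(-4*I*pi/7)) + 1*(exp(2*I*pi/7))*conj(exp(2*I*pi/7)) + 1*(exp(-6*I*pi/7))*conj(exp(-6*I*pi/7))]
      = (1/7)[(1) + (1) + (1) + (1) + (1) + (1) + (1)] = 7/7 = 1
  <chi_2*chi_1, chi_4> = (1/7)[1*(1)*conj(1) + 1*(exp(6*I*pi/7))*conj(exp(-6*I*pi/7)) + 1*(exp(-2*I*pi/7))*conj(exp(2*I*pi/7)) + 1*(exp(4*I*pi/7))*conj(exp(-4*I*pi/7)) + 1*(exp(-4*I*pi/7))*conj(exp(4*I*pi/7)) + 1*(exp(2*I*pi/7))*conj(exp(-2*I*pi/7)) + 1*(exp(-6*I*pi/7))*conj(exp(6*I*pi/7))]
      = (1/7)[(1) + (exp(-2*I*pi/7)) + (exp(-4*I*pi/7)) + (exp(-6*I*pi/7)) + (exp(6*I*pi/7)) + (exp(4*I*pi/7)) + (exp(2*I*pi/7))] = 0/7 = 0
  <chi_2*chi_1, chi_5> = (1/7)[1*(1)*conj(1) + 1*(exp(6*I*pi/7))*conj(exp(-4*I*pi/7)) + 1*(exp(-2*I*pi/7))*conj(exp(6*I*pi/7)) + 1*(exp(4*I*pi/7))*conj(exp(2*I*pi/7)) + 1*(exp(-4*I*pi/7))*conj(exp(-2*I*pi/7)) + 1*(exp(2*I*pi/7))*conj(exp(-6*I*pi/7)) + 1*(exp(-6*I*pi/7))*conj(exp(4*I*pi/7))]
      = (1/7)[(1) + (exp(-4*I*pi/7)) + (exp(6*I*pi/7)) + (exp(2*I*pi/7)) + (exp(-2*I*pi/7)) + (exp(-6*I*pi/7)) + (exp(4*I*pi/7))] = 0/7 = 0
  <chi_2*chi_1, chi_6> = (1/7)[1*(1)*conj(1) + 1*(exp(6*I*pi/7))*conj(exp(-2*I*pi/7)) + 1*(exp(-2*I*pi/7))*conj(exp(-4*I*pi/7)) + 1*(exp(4*I*pi/7))*conj(exp(-6*I*pi/7)) + 1*(exp(-4*I*pi/7))*conj(exp(6*I*pi/7)) + 1*(exp(2*I*pi/7))*conj(exp(4*I*pi/7)) + 1*(exp(-6*I*pi/7))*conj(exp(2*I*pi/7))]
      = (1/7)[(1) + (exp(-6*I*pi/7)) + (exp(2*I*pi/7)) + (exp(-4*I*pi/7)) + (exp(4*I*pi/7)) + (exp(-2*I*pi/7)) + (exp(6*I*pi/7))] = 0/7 = 0
(Exp terms are combined using exp(i*s)*conj(exp(i*t)) = exp(i*(s-t)), and sums of them are collapsed using the identity that for every m > 1 the m distinct m-th roots of unity sum to 0, e.g. 1 + exp(2*I*pi/3) + exp(-2*I*pi/3) = 0.)
Hence the multiplicities are chi_3: 1. Dimension check: dim(chi_2)*dim(chi_1) = 1*1 = 1 and sum (mult * dim) = 1*1 = 1.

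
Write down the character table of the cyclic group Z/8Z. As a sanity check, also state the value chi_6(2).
Character table of Z/8Z (irreps indexed chi_0,...,chi_7 with chi_k(m) = zeta_8^(k*m), zeta_8 = exp(2*pi*i/8)):
  irrep \ class  {0} (size 1)  {1} (size 1)    {2} (size 1)  {3} (size 1)    {4} (size 1)  {5} (size 1)    {6} (size 1)  {7} (size 1)  
  chi_0          1             1               1             1               1             1               1             1             
  chi_1          1             exp(I*pi/4)     I             exp(3*I*pi/4)   -1            exp(-3*I*pi/4)  -I            exp(-I*pi/4)  
  chi_2          1             I               -1            -I              1             I               -1            -I            
  chi_3          1             exp(3*I*pi/4)   -I            exp(I*pi/4)     -1            exp(-I*pi/4)    I             exp(-3*I*pi/4)
  chi_4          1             -1              1             -1              1             -1              1             -1            
  chi_5          1             exp(-3*I*pi/4)  I             exp(-I*pi/4)    -1            exp(I*pi/4)     -I            exp(3*I*pi/4) 
  chi_6          1             -I              -1            I               1             -I              -1            I             
  chi_7          1             exp(-I*pi/4)    -I            exp(-3*I*pi/4)  -1            exp(3*I*pi/4)   I             exp(I*pi/4)   

Spot check: chi_6(2) = zeta_8^(6*2) = zeta_8^12 = -1.

Working: Z/8Z is abelian, so all 8 irreducible complex representations are 1-dimensional. They are given by chi_k(m) = zeta_8^(k*m) for k = 0,...,7. Row orthogonality: sum_m chi_k(m) conj(chi_l(m)) = 8 * [k = l].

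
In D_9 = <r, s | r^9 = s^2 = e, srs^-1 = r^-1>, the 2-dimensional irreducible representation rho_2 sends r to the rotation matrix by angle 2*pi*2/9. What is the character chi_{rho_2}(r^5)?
chi_{rho_2}(r^5) = 2*cos(2*pi*2*5/9) = 2*cos(20*pi/9)

Details: rho_2(r^5) is rotation by angle 2*pi*2*5/9, whose trace is 2*cos(2*pi*2*5/9) = 2*cos(20*pi/9).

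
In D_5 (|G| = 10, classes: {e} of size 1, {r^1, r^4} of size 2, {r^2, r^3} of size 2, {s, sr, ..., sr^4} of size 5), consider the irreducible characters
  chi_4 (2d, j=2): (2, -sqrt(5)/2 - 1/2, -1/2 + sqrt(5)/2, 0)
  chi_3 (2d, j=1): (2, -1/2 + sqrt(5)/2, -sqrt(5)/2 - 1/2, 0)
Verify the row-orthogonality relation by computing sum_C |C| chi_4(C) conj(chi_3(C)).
Sum = 0; so <chi_4, chi_3> = 0 (distinct irreducibles are orthogonal).

Compute term by term over conjugacy classes (|C| * chi_4(C) * conj(chi_3(C))):
  1*(2)*conj(2) + 2*(-sqrt(5)/2 - 1/2)*conj(-1/2 + sqrt(5)/2) + 2*(-1/2 + sqrt(5)/2)*conj(-sqrt(5)/2 - 1/2) + 5*(0)*conj(0)
  = (4) + (-2) + (-2) + (0)
  = 0.
Dividing by |G| = 10 gives 0/10 = 0, matching the row-orthogonality relation <chi_4, chi_3> = [chi_4 = chi_3].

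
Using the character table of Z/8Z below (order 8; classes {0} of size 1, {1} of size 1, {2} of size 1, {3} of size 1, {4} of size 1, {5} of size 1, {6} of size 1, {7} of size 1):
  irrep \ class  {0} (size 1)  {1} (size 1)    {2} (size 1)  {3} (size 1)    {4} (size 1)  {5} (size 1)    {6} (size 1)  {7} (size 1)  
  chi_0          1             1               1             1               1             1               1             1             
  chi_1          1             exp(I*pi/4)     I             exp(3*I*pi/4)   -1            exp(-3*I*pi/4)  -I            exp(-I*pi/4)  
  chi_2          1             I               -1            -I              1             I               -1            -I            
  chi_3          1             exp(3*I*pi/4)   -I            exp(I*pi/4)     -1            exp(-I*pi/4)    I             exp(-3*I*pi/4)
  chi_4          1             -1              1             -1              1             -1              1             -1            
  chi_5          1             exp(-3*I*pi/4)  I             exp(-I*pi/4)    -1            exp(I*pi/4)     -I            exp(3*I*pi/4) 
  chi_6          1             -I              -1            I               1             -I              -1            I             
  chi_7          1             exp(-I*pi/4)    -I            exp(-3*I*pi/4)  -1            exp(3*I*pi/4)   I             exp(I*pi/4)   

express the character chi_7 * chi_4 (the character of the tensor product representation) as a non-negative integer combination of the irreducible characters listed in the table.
chi_7 tensor chi_4 = chi_3 (all other irreducibles have multiplicity 0).

Reasoning: The character of a tensor product is the pointwise product (chi_7 * chi_4)(C) = chi_7(C) * chi_4(C):
  {0}: (1)*(1), {1}: (exp(-I*pi/4))*(-1), {2}: (-I)*(1), {3}: (exp(-3*I*pi/4))*(-1), {4}: (-1)*(1), {5}: (exp(3*I*pi/4))*(-1), {6}: (I)*(1), {7}: (exp(I*pi/4))*(-1)
so (chi_7 * chi_4) takes values
  {0} -> 1, {1} -> -exp(-I*pi/4), {2} -> -I, {3} -> -exp(-3*I*pi/4), {4} -> -1, {5} -> -exp(3*I*pi/4), {6} -> I, {7} -> -exp(I*pi/4).
Now take the inner product of this character with each irreducible chi from the table, <chi_7*chi_4, chi> = (1/8) sum_C |C| (chi_7*chi_4)(C) conj(chi(C)):
  <chi_7*chi_4, chi_0> = (1/8)[1*(1)*conj(1) + 1*(-exp(-I*pi/4))*conj(1) + 1*(-I)*conj(1) + 1*(-exp(-3*I*pi/4))*conj(1) + 1*(-1)*conj(1) + 1*(-exp(3*I*pi/4))*conj(1) + 1*(I)*conj(1) + 1*(-exp(I*pi/4))*conj(1)]
      = (1/8)[(1) + (-exp(-I*pi/4)) + (-I) + (-exp(-3*I*pi/4)) + (-1) + (-exp(3*I*pi/4)) + (I) + (-exp(I*pi/4))] = 0/8 = 0
  <chi_7*chi_4, chi_1> = (1/8)[1*(1)*conj(1) + 1*(-exp(-I*pi/4))*conj(exp(I*pi/4)) + 1*(-I)*conj(I) + 1*(-exp(-3*I*pi/4))*conj(exp(3*I*pi/4)) + 1*(-1)*conj(-1) + 1*(-exp(3*I*pi/4))*conj(exp(-3*I*pi/4)) + 1*(I)*conj(-I) + 1*(-exp(I*pi/4))*conj(exp(-I*pi/4))]
      = (1/8)[(1) + (I) + (-1) + (-I) + (1) + (I) + (-1) + (-I)] = 0/8 = 0
  <chi_7*chi_4, chi_2> = (1/8)[1*(1)*conj(1) + 1*(-exp(-I*pi/4))*conj(I) + 1*(-I)*conj(-1) + 1*(-exp(-3*I*pi/4))*conj(-I) + 1*(-1)*conj(1) + 1*(-exp(3*I*pi/4))*conj(I) + 1*(I)*conj(-1) + 1*(-exp(I*pi/4))*conj(-I)]
      = (1/8)[(1) + (exp(I*pi/4)) + (I) + (-exp(-I*pi/4)) + (-1) + (exp(-3*I*pi/4)) + (-I) + (-exp(3*I*pi/4))] = 0/8 = 0
  <chi_7*chi_4, chi_3> = (1/8)[1*(1)*conj(1) + 1*(-exp(-I*pi/4))*conj(exp(3*I*pi/4)) + 1*(-I)*conj(-I) + 1*(-exp(-3*I*pi/4))*conj(exp(I*pi/4)) + 1*(-1)*conj(-1) + 1*(-exp(3*I*pi/4))*conj(exp(-I*pi/4)) + 1*(I)*conj(I) + 1*(-exp(I*pi/4))*conj(exp(-3*I*pi/4))]
      = (1/8)[(1) + (1) + (1) + (1) + (1) + (1) + (1) + (1)] = 8/8 = 1
  <chi_7*chi_4, chi_4> = (1/8)[1*(1)*conj(1) + 1*(-exp(-I*pi/4))*conj(-1) + 1*(-I)*conj(1) + 1*(-exp(-3*I*pi/4))*conj(-1) + 1*(-1)*conj(1) + 1*(-exp(3*I*pi/4))*conj(-1) + 1*(I)*conj(1) + 1*(-exp(I*pi/4))*conj(-1)]
      = (1/8)[(1) + (exp(-I*pi/4)) + (-I) + (exp(-3*I*pi/4)) + (-1) + (exp(3*I*pi/4)) + (I) + (exp(I*pi/4))] = 0/8 = 0
  <chi_7*chi_4, chi_5> = (1/8)[1*(1)*conj(1) + 1*(-exp(-I*pi/4))*conj(exp(-3*I*pi/4)) + 1*(-I)*conj(I) + 1*(-exp(-3*I*pi/4))*conj(exp(-I*pi/4)) + 1*(-1)*conj(-1) + 1*(-exp(3*I*pi/4))*conj(exp(I*pi/4)) + 1*(I)*conj(-I) + 1*(-exp(I*pi/4))*conj(exp(3*I*pi/4))]
      = (1/8)[(1) + (-I) + (-1) + (I) + (1) + (-I) + (-1) + (I)] = 0/8 = 0
  <chi_7*chi_4, chi_6> = (1/8)[1*(1)*conj(1) + 1*(-exp(-I*pi/4))*conj(-I) + 1*(-I)*conj(-1) + 1*(-exp(-3*I*pi/4))*conj(I) + 1*(-1)*conj(1) + 1*(-exp(3*I*pi/4))*conj(-I) + 1*(I)*conj(-1) + 1*(-exp(I*pi/4))*conj(I)]
      = (1/8)[(1) + (-exp(I*pi/4)) + (I) + (exp(-I*pi/4)) + (-1) + (-exp(-3*I*pi/4)) + (-I) + (exp(3*I*pi/4))] = 0/8 = 0
  <chi_7*chi_4, chi_7> = (1/8)[1*(1)*conj(1) + 1*(-exp(-I*pi/4))*conj(exp(-I*pi/4)) + 1*(-I)*conj(-I) + 1*(-exp(-3*I*pi/4))*conj(exp(-3*I*pi/4)) + 1*(-1)*conj(-1) + 1*(-exp(3*I*pi/4))*conj(exp(3*I*pi/4)) + 1*(I)*conj(I) + 1*(-exp(I*pi/4))*conj(exp(I*pi/4))]
      = (1/8)[(1) + (-1) + (1) + (-1) + (1) + (-1) + (1) + (-1)] = 0/8 = 0
(Exp terms are combined using exp(i*s)*conj(exp(i*t)) = exp(i*(s-t)), and sums of them are collapsed using the identity that for every m > 1 the m distinct m-th roots of unity sum to 0, e.g. 1 + exp(2*I*pi/3) + exp(-2*I*pi/3) = 0.)
Hence the multiplicities are chi_3: 1. Dimension check: dim(chi_7)*dim(chi_4) = 1*1 = 1 and sum (mult * dim) = 1*1 = 1.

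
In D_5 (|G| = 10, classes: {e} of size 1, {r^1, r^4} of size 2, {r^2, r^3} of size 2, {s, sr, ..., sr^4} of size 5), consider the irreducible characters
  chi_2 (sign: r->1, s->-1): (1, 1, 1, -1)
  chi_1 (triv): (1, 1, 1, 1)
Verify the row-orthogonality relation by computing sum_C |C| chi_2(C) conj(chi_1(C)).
Sum = 0; so <chi_2, chi_1> = 0 (distinct irreducibles are orthogonal).

Explanation: Compute term by term over conjugacy classes (|C| * chi_2(C) * conj(chi_1(C))):
  1*(1)*conj(1) + 2*(1)*conj(1) + 2*(1)*conj(1) + 5*(-1)*conj(1)
  = (1) + (2) + (2) + (-5)
  = 0.
Dividing by |G| = 10 gives 0/10 = 0, matching the row-orthogonality relation <chi_2, chi_1> = [chi_2 = chi_1].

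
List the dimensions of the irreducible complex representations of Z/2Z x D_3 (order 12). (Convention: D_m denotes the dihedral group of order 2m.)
Dimensions: 1, 1, 1, 1, 2, 2

There are 6 irreducibles (= number of conjugacy classes). Their dimensions d_i satisfy sum d_i^2 = |G| = 12: 1 + 1 + 1 + 1 + 4 + 4 = 12. (For the product with Z/2Z: each of the 2 1-dim characters of Z/2Z tensors with each irrep of D_3, giving 2 copies of each D_3-dimension.)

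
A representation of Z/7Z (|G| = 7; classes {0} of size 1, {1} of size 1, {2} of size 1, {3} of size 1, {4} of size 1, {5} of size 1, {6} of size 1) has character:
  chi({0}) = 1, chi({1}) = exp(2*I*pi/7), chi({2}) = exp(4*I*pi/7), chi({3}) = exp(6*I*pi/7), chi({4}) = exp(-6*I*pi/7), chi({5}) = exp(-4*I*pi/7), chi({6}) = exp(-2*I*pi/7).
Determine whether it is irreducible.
Irreducible: <chi, chi> = 1.

Working: <chi, chi> = (1/|G|) sum_C |C| * |chi(C)|^2 = (1/7)[1*|1|^2 + 1*|exp(2*I*pi/7)|^2 + 1*|exp(4*I*pi/7)|^2 + 1*|exp(6*I*pi/7)|^2 + 1*|exp(-6*I*pi/7)|^2 + 1*|exp(-4*I*pi/7)|^2 + 1*|exp(-2*I*pi/7)|^2]
  = (1/7)[(1) + (1) + (1) + (1) + (1) + (1) + (1)] = 7/7 = 1.
(Exp terms are combined using exp(i*s)*conj(exp(i*t)) = exp(i*(s-t)), and sums of them are collapsed using the identity that for every m > 1 the m distinct m-th roots of unity sum to 0, e.g. 1 + exp(2*I*pi/3) + exp(-2*I*pi/3) = 0.)
A character is irreducible iff <chi, chi> = 1, so this representation is irreducible.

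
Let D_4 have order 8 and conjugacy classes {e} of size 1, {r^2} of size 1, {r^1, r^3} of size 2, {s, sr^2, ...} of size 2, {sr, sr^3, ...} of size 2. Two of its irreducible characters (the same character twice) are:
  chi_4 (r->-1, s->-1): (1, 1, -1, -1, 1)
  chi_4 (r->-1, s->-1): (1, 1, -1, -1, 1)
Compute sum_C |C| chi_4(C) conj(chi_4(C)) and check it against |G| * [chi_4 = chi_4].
Sum = 8 = |G| = 8; so <chi_4, chi_4> = 1 (norm-1 confirms irreducibility).

Compute term by term over conjugacy classes (|C| * chi_4(C) * conj(chi_4(C))):
  1*(1)*conj(1) + 1*(1)*conj(1) + 2*(-1)*conj(-1) + 2*(-1)*conj(-1) + 2*(1)*conj(1)
  = (1) + (1) + (2) + (2) + (2)
  = 8.
Dividing by |G| = 8 gives 8/8 = 1, matching the row-orthogonality relation <chi_4, chi_4> = [chi_4 = chi_4].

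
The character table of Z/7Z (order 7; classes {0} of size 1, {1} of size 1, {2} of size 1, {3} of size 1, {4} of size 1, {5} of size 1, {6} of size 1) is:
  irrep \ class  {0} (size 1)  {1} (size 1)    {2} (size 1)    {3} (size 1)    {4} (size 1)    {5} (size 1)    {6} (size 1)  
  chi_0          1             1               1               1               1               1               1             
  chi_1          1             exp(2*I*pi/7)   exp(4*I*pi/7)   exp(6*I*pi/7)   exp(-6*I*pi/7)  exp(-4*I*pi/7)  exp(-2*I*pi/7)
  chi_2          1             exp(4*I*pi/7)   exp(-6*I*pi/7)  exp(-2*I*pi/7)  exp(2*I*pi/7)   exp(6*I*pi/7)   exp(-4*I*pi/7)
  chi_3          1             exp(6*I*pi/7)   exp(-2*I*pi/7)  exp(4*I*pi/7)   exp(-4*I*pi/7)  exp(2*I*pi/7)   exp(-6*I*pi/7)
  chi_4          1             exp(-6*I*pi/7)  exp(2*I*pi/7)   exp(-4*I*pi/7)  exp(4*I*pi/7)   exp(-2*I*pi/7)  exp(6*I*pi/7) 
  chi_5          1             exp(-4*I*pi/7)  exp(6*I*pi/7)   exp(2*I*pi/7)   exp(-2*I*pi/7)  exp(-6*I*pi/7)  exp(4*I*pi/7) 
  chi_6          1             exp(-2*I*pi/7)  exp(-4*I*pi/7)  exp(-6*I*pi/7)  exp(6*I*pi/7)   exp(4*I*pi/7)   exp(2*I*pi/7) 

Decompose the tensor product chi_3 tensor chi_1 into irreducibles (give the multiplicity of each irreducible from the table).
chi_3 tensor chi_1 = chi_4 (all other irreducibles have multiplicity 0).

Derivation: The character of a tensor product is the pointwise product (chi_3 * chi_1)(C) = chi_3(C) * chi_1(C):
  {0}: (1)*(1), {1}: (exp(6*I*pi/7))*(exp(2*I*pi/7)), {2}: (exp(-2*I*pi/7))*(exp(4*I*pi/7)), {3}: (exp(4*I*pi/7))*(exp(6*I*pi/7)), {4}: (exp(-4*I*pi/7))*(exp(-6*I*pi/7)), {5}: (exp(2*I*pi/7))*(exp(-4*I*pi/7)), {6}: (exp(-6*I*pi/7))*(exp(-2*I*pi/7))
so (chi_3 * chi_1) takes values
  {0} -> 1, {1} -> exp(-6*I*pi/7), {2} -> exp(2*I*pi/7), {3} -> exp(-4*I*pi/7), {4} -> exp(4*I*pi/7), {5} -> exp(-2*I*pi/7), {6} -> exp(6*I*pi/7).
Now take the inner product of this character with each irreducible chi from the table, <chi_3*chi_1, chi> = (1/7) sum_C |C| (chi_3*chi_1)(C) conj(chi(C)):
  <chi_3*chi_1, chi_0> = (1/7)[1*(1)*conj(1) + 1*(exp(-6*I*pi/7))*conj(1) + 1*(exp(2*I*pi/7))*conj(1) + 1*(exp(-4*I*pi/7))*conj(1) + 1*(exp(4*I*pi/7))*conj(1) + 1*(exp(-2*I*pi/7))*conj(1) + 1*(exp(6*I*pi/7))*conj(1)]
      = (1/7)[(1) + (exp(-6*I*pi/7)) + (exp(2*I*pi/7)) + (exp(-4*I*pi/7)) + (exp(4*I*pi/7)) + (exp(-2*I*pi/7)) + (exp(6*I*pi/7))] = 0/7 = 0
  <chi_3*chi_1, chi_1> = (1/7)[1*(1)*conj(1) + 1*(exp(-6*I*pi/7))*conj(exp(2*I*pi/7)) + 1*(exp(2*I*pi/7))*conj(exp(4*I*pi/7)) + 1*(exp(-4*I*pi/7))*conj(exp(6*I*pi/7)) + 1*(exp(4*I*pi/7))*conj(exp(-6*I*pi/7)) + 1*(exp(-2*I*pi/7))*conj(exp(-4*I*pi/7)) + 1*(exp(6*I*pi/7))*conj(exp(-2*I*pi/7))]
      = (1/7)[(1) + (exp(6*I*pi/7)) + (exp(-2*I*pi/7)) + (exp(4*I*pi/7)) + (exp(-4*I*pi/7)) + (exp(2*I*pi/7)) + (exp(-6*I*pi/7))] = 0/7 = 0
  <chi_3*chi_1, chi_2> = (1/7)[1*(1)*conj(1) + 1*(exp(-6*I*pi/7))*conj(exp(4*I*pi/7)) + 1*(exp(2*I*pi/7))*conj(exp(-6*I*pi/7)) + 1*(exp(-4*I*pi/7))*conj(exp(-2*I*pi/7)) + 1*(exp(4*I*pi/7))*conj(exp(2*I*pi/7)) + 1*(exp(-2*I*pi/7))*conj(exp(6*I*pi/7)) + 1*(exp(6*I*pi/7))*conj(exp(-4*I*pi/7))]
      = (1/7)[(1) + (exp(4*I*pi/7)) + (exp(-6*I*pi/7)) + (exp(-2*I*pi/7)) + (exp(2*I*pi/7)) + (exp(6*I*pi/7)) + (exp(-4*I*pi/7))] = 0/7 = 0
  <chi_3*chi_1, chi_3> = (1/7)[1*(1)*conj(1) + 1*(exp(-6*I*pi/7))*conj(exp(6*I*pi/7)) + 1*(exp(2*I*pi/7))*conj(exp(-2*I*pi/7)) + 1*(exp(-4*I*pi/7))*conj(exp(4*I*pi/7)) + 1*(exp(4*I*pi/7))*conj(exp(-4*I*pi/7)) + 1*(exp(-2*I*pi/7))*conj(exp(2*I*pi/7)) + 1*(exp(6*I*pi/7))*conj(exp(-6*I*pi/7))]
      = (1/7)[(1) + (exp(2*I*pi/7)) + (exp(4*I*pi/7)) + (exp(6*I*pi/7)) + (exp(-6*I*pi/7)) + (exp(-4*I*pi/7)) + (exp(-2*I*pi/7))] = 0/7 = 0
  <chi_3*chi_1, chi_4> = (1/7)[1*(1)*conj(1) + 1*(exp(-6*I*pi/7))*conj(exp(-6*I*pi/7)) + 1*(exp(2*I*pi/7))*conj(exp(2*I*pi/7)) + 1*(exp(-4*I*pi/7))*conj(exp(-4*I*pi/7)) + 1*(exp(4*I*pi/7))*conj(exp(4*I*pi/7)) + 1*(exp(-2*I*pi/7))*conj(exp(-2*I*pi/7)) + 1*(exp(6*I*pi/7))*conj(exp(6*I*pi/7))]
      = (1/7)[(1) + (1) + (1) + (1) + (1) + (1) + (1)] = 7/7 = 1
  <chi_3*chi_1, chi_5> = (1/7)[1*(1)*conj(1) + 1*(exp(-6*I*pi/7))*conj(exp(-4*I*pi/7)) + 1*(exp(2*I*pi/7))*conj(exp(6*I*pi/7)) + 1*(exp(-4*I*pi/7))*conj(exp(2*I*pi/7)) + 1*(exp(4*I*pi/7))*conj(exp(-2*I*pi/7)) + 1*(exp(-2*I*pi/7))*conj(exp(-6*I*pi/7)) + 1*(exp(6*I*pi/7))*conj(exp(4*I*pi/7))]
      = (1/7)[(1) + (exp(-2*I*pi/7)) + (exp(-4*I*pi/7)) + (exp(-6*I*pi/7)) + (exp(6*I*pi/7)) + (exp(4*I*pi/7)) + (exp(2*I*pi/7))] = 0/7 = 0
  <chi_3*chi_1, chi_6> = (1/7)[1*(1)*conj(1) + 1*(exp(-6*I*pi/7))*conj(exp(-2*I*pi/7)) + 1*(exp(2*I*pi/7))*conj(exp(-4*I*pi/7)) + 1*(exp(-4*I*pi/7))*conj(exp(-6*I*pi/7)) + 1*(exp(4*I*pi/7))*conj(exp(6*I*pi/7)) + 1*(exp(-2*I*pi/7))*conj(exp(4*I*pi/7)) + 1*(exp(6*I*pi/7))*conj(exp(2*I*pi/7))]
      = (1/7)[(1) + (exp(-4*I*pi/7)) + (exp(6*I*pi/7)) + (exp(2*I*pi/7)) + (exp(-2*I*pi/7)) + (exp(-6*I*pi/7)) + (exp(4*I*pi/7))] = 0/7 = 0
(Exp terms are combined using exp(i*s)*conj(exp(i*t)) = exp(i*(s-t)), and sums of them are collapsed using the identity that for every m > 1 the m distinct m-th roots of unity sum to 0, e.g. 1 + exp(2*I*pi/3) + exp(-2*I*pi/3) = 0.)
Hence the multiplicities are chi_4: 1. Dimension check: dim(chi_3)*dim(chi_1) = 1*1 = 1 and sum (mult * dim) = 1*1 = 1.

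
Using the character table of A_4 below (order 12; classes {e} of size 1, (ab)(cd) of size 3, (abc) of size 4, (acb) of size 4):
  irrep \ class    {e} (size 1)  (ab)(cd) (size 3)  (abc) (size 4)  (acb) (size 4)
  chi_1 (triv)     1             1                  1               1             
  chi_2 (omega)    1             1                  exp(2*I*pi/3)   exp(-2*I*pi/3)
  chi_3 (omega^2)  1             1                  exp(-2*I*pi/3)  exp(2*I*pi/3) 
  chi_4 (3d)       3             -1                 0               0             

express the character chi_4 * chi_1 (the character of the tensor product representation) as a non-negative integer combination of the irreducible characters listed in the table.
chi_4 tensor chi_1 = chi_4 (all other irreducibles have multiplicity 0).

Explanation: The character of a tensor product is the pointwise product (chi_4 * chi_1)(C) = chi_4(C) * chi_1(C):
  {e}: (3)*(1), (ab)(cd): (-1)*(1), (abc): (0)*(1), (acb): (0)*(1)
so (chi_4 * chi_1) takes values
  {e} -> 3, (ab)(cd) -> -1, (abc) -> 0, (acb) -> 0.
Now take the inner product of this character with each irreducible chi from the table, <chi_4*chi_1, chi> = (1/12) sum_C |C| (chi_4*chi_1)(C) conj(chi(C)):
  <chi_4*chi_1, chi_1> = (1/12)[1*(3)*conj(1) + 3*(-1)*conj(1) + 4*(0)*conj(1) + 4*(0)*conj(1)]
      = (1/12)[(3) + (-3) + (0) + (0)] = 0/12 = 0
  <chi_4*chi_1, chi_2> = (1/12)[1*(3)*conj(1) + 3*(-1)*conj(1) + 4*(0)*conj(exp(2*I*pi/3)) + 4*(0)*conj(exp(-2*I*pi/3))]
      = (1/12)[(3) + (-3) + (0) + (0)] = 0/12 = 0
  <chi_4*chi_1, chi_3> = (1/12)[1*(3)*conj(1) + 3*(-1)*conj(1) + 4*(0)*conj(exp(-2*I*pi/3)) + 4*(0)*conj(exp(2*I*pi/3))]
      = (1/12)[(3) + (-3) + (0) + (0)] = 0/12 = 0
  <chi_4*chi_1, chi_4> = (1/12)[1*(3)*conj(3) + 3*(-1)*conj(-1) + 4*(0)*conj(0) + 4*(0)*conj(0)]
      = (1/12)[(9) + (3) + (0) + (0)] = 12/12 = 1
(Exp terms are combined using exp(i*s)*conj(exp(i*t)) = exp(i*(s-t)), and sums of them are collapsed using the identity that for every m > 1 the m distinct m-th roots of unity sum to 0, e.g. 1 + exp(2*I*pi/3) + exp(-2*I*pi/3) = 0.)
Hence the multiplicities are chi_4: 1. Dimension check: dim(chi_4)*dim(chi_1) = 3*1 = 3 and sum (mult * dim) = 1*3 = 3.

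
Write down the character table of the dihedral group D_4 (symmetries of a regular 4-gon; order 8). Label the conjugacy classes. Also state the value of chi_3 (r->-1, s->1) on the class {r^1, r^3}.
Conjugacy classes: {e} of size 1, {r^2} of size 1, {r^1, r^3} of size 2, {s, sr^2, ...} of size 2, {sr, sr^3, ...} of size 2.
Character table:
  irrep \ class              {e} (size 1)  {r^2} (size 1)  {r^1, r^3} (size 2)  {s, sr^2, ...} (size 2)  {sr, sr^3, ...} (size 2)
  chi_1 (triv)               1             1               1                    1                        1                       
  chi_2 (sign: r->1, s->-1)  1             1               1                    -1                       -1                      
  chi_3 (r->-1, s->1)        1             1               -1                   1                        -1                      
  chi_4 (r->-1, s->-1)       1             1               -1                   -1                       1                       
  chi_5 (2d, j=1)            2             -2              0                    0                        0                       

Spot check: chi_3 (r->-1, s->1) on {r^1, r^3} = -1.

Proof sketch: D_4 has order 2*4 = 8 with 5 conjugacy classes, hence 5 irreducibles. Sum of squared dims 1 + 1 + 1 + 1 + 4 = 8 = |G|. Linear characters come from the abelianisation; the 2-dimensional irreps have character r^k -> 2*cos(2*pi*j*k/4), reflections -> 0.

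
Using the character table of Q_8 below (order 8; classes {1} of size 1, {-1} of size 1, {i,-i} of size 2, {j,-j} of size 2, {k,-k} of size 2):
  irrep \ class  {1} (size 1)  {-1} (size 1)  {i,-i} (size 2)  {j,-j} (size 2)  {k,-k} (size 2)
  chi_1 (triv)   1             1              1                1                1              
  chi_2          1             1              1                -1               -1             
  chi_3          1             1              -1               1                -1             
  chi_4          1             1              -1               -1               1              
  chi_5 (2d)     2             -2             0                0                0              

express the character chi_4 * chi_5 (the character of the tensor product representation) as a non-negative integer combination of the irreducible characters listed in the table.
chi_4 tensor chi_5 = chi_5 (all other irreducibles have multiplicity 0).

Details: The character of a tensor product is the pointwise product (chi_4 * chi_5)(C) = chi_4(C) * chi_5(C):
  {1}: (1)*(2), {-1}: (1)*(-2), {i,-i}: (-1)*(0), {j,-j}: (-1)*(0), {k,-k}: (1)*(0)
so (chi_4 * chi_5) takes values
  {1} -> 2, {-1} -> -2, {i,-i} -> 0, {j,-j} -> 0, {k,-k} -> 0.
Now take the inner product of this character with each irreducible chi from the table, <chi_4*chi_5, chi> = (1/8) sum_C |C| (chi_4*chi_5)(C) conj(chi(C)):
  <chi_4*chi_5, chi_1> = (1/8)[1*(2)*conj(1) + 1*(-2)*conj(1) + 2*(0)*conj(1) + 2*(0)*conj(1) + 2*(0)*conj(1)]
      = (1/8)[(2) + (-2) + (0) + (0) + (0)] = 0/8 = 0
  <chi_4*chi_5, chi_2> = (1/8)[1*(2)*conj(1) + 1*(-2)*conj(1) + 2*(0)*conj(1) + 2*(0)*conj(-1) + 2*(0)*conj(-1)]
      = (1/8)[(2) + (-2) + (0) + (0) + (0)] = 0/8 = 0
  <chi_4*chi_5, chi_3> = (1/8)[1*(2)*conj(1) + 1*(-2)*conj(1) + 2*(0)*conj(-1) + 2*(0)*conj(1) + 2*(0)*conj(-1)]
      = (1/8)[(2) + (-2) + (0) + (0) + (0)] = 0/8 = 0
  <chi_4*chi_5, chi_4> = (1/8)[1*(2)*conj(1) + 1*(-2)*conj(1) + 2*(0)*conj(-1) + 2*(0)*conj(-1) + 2*(0)*conj(1)]
      = (1/8)[(2) + (-2) + (0) + (0) + (0)] = 0/8 = 0
  <chi_4*chi_5, chi_5> = (1/8)[1*(2)*conj(2) + 1*(-2)*conj(-2) + 2*(0)*conj(0) + 2*(0)*conj(0) + 2*(0)*conj(0)]
      = (1/8)[(4) + (4) + (0) + (0) + (0)] = 8/8 = 1
Hence the multiplicities are chi_5: 1. Dimension check: dim(chi_4)*dim(chi_5) = 1*2 = 2 and sum (mult * dim) = 1*2 = 2.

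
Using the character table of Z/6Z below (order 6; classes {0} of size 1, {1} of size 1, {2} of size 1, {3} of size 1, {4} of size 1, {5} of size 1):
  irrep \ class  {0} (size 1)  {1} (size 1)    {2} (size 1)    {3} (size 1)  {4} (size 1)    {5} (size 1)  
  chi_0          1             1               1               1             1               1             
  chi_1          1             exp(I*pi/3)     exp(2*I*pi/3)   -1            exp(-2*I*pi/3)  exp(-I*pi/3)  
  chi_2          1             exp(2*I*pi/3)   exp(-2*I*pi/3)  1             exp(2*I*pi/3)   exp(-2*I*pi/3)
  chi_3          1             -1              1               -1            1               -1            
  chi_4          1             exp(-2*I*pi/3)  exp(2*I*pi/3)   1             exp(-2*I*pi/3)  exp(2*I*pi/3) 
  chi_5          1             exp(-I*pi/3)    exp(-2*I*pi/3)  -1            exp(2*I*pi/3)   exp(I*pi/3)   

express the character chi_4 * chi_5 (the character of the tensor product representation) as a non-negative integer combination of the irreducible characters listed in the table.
chi_4 tensor chi_5 = chi_3 (all other irreducibles have multiplicity 0).

Argument: The character of a tensor product is the pointwise product (chi_4 * chi_5)(C) = chi_4(C) * chi_5(C):
  {0}: (1)*(1), {1}: (exp(-2*I*pi/3))*(exp(-I*pi/3)), {2}: (exp(2*I*pi/3))*(exp(-2*I*pi/3)), {3}: (1)*(-1), {4}: (exp(-2*I*pi/3))*(exp(2*I*pi/3)), {5}: (exp(2*I*pi/3))*(exp(I*pi/3))
so (chi_4 * chi_5) takes values
  {0} -> 1, {1} -> -1, {2} -> 1, {3} -> -1, {4} -> 1, {5} -> -1.
Now take the inner product of this character with each irreducible chi from the table, <chi_4*chi_5, chi> = (1/6) sum_C |C| (chi_4*chi_5)(C) conj(chi(C)):
  <chi_4*chi_5, chi_0> = (1/6)[1*(1)*conj(1) + 1*(-1)*conj(1) + 1*(1)*conj(1) + 1*(-1)*conj(1) + 1*(1)*conj(1) + 1*(-1)*conj(1)]
      = (1/6)[(1) + (-1) + (1) + (-1) + (1) + (-1)] = 0/6 = 0
  <chi_4*chi_5, chi_1> = (1/6)[1*(1)*conj(1) + 1*(-1)*conj(exp(I*pi/3)) + 1*(1)*conj(exp(2*I*pi/3)) + 1*(-1)*conj(-1) + 1*(1)*conj(exp(-2*I*pi/3)) + 1*(-1)*conj(exp(-I*pi/3))]
      = (1/6)[(1) + (-exp(-I*pi/3)) + (exp(-2*I*pi/3)) + (1) + (exp(2*I*pi/3)) + (-exp(I*pi/3))] = 0/6 = 0
  <chi_4*chi_5, chi_2> = (1/6)[1*(1)*conj(1) + 1*(-1)*conj(exp(2*I*pi/3)) + 1*(1)*conj(exp(-2*I*pi/3)) + 1*(-1)*conj(1) + 1*(1)*conj(exp(2*I*pi/3)) + 1*(-1)*conj(exp(-2*I*pi/3))]
      = (1/6)[(1) + (-exp(-2*I*pi/3)) + (exp(2*I*pi/3)) + (-1) + (exp(-2*I*pi/3)) + (-exp(2*I*pi/3))] = 0/6 = 0
  <chi_4*chi_5, chi_3> = (1/6)[1*(1)*conj(1) + 1*(-1)*conj(-1) + 1*(1)*conj(1) + 1*(-1)*conj(-1) + 1*(1)*conj(1) + 1*(-1)*conj(-1)]
      = (1/6)[(1) + (1) + (1) + (1) + (1) + (1)] = 6/6 = 1
  <chi_4*chi_5, chi_4> = (1/6)[1*(1)*conj(1) + 1*(-1)*conj(exp(-2*I*pi/3)) + 1*(1)*conj(exp(2*I*pi/3)) + 1*(-1)*conj(1) + 1*(1)*conj(exp(-2*I*pi/3)) + 1*(-1)*conj(exp(2*I*pi/3))]
      = (1/6)[(1) + (-exp(2*I*pi/3)) + (exp(-2*I*pi/3)) + (-1) + (exp(2*I*pi/3)) + (-exp(-2*I*pi/3))] = 0/6 = 0
  <chi_4*chi_5, chi_5> = (1/6)[1*(1)*conj(1) + 1*(-1)*conj(exp(-I*pi/3)) + 1*(1)*conj(exp(-2*I*pi/3)) + 1*(-1)*conj(-1) + 1*(1)*conj(exp(2*I*pi/3)) + 1*(-1)*conj(exp(I*pi/3))]
      = (1/6)[(1) + (-exp(I*pi/3)) + (exp(2*I*pi/3)) + (1) + (exp(-2*I*pi/3)) + (-exp(-I*pi/3))] = 0/6 = 0
(Exp terms are combined using exp(i*s)*conj(exp(i*t)) = exp(i*(s-t)), and sums of them are collapsed using the identity that for every m > 1 the m distinct m-th roots of unity sum to 0, e.g. 1 + exp(2*I*pi/3) + exp(-2*I*pi/3) = 0.)
Hence the multiplicities are chi_3: 1. Dimension check: dim(chi_4)*dim(chi_5) = 1*1 = 1 and sum (mult * dim) = 1*1 = 1.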